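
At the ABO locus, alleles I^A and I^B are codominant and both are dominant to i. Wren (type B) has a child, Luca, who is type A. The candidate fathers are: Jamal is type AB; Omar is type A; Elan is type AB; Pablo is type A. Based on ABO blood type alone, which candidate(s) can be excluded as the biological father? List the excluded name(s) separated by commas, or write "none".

none

A candidate is excluded only if no genotype consistent with his phenotype could produce a type A child with a type B mother.
Every candidate has at least one consistent genotype combination, so none can be excluded.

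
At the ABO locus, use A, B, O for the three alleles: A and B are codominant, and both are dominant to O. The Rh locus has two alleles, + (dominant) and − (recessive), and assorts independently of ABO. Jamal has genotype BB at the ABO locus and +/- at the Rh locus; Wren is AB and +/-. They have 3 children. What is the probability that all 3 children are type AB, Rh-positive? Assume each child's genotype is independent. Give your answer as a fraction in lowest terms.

ABO cross BB × AB → 1/2 B, 1/2 AB.
Rh cross +/- × +/- → 3/4 Rh+, 1/4 Rh-; so P(type AB, Rh-positive) = 1/2 × 3/4 = 3/8 per child.
All 3 independent: (3/8)^3 = 27/512.

27/512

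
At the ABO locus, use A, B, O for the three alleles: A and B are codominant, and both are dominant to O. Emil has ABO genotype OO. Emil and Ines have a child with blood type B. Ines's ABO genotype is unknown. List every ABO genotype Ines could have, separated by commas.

AB, BB, BO

For each candidate genotype of Ines, check whether crossing it with OO can produce every observed child phenotype.
  AA → possible child types {A} ✗
  AB → possible child types {A, B} ✓
  AO → possible child types {O, A} ✗
  BB → possible child types {B} ✓
  BO → possible child types {O, B} ✓
  OO → possible child types {O} ✗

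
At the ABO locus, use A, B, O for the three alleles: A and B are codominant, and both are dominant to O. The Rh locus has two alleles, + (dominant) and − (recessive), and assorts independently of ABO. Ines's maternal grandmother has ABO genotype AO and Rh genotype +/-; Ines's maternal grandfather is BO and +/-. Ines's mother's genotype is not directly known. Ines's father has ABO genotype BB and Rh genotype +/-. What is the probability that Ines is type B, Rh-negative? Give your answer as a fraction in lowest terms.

Ines's mother's ABO genotype from AO × BO: 1/4 AB, 1/4 AO, 1/4 BO, 1/4 OO.
Crossing each possibility with the father BB and summing P(type B): 1/4·1/2 + 1/4·1/2 + 1/4·1 + 1/4·1 = 3/4.
Similarly for Rh via the mother's Rh distribution: P(Rh-) = 1/4.
Independent loci: 3/4 × 1/4 = 3/16.

3/16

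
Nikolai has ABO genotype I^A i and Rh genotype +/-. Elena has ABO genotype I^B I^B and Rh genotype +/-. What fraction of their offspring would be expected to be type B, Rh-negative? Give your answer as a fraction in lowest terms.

ABO cross I^A i × I^B I^B → offspring phenotypes: 1/2 B, 1/2 AB.
Rh cross +/- × +/- → 3/4 Rh+, 1/4 Rh-.
Independent loci: P(type B, Rh-negative) = 1/2 × 1/4 = 1/8.

1/8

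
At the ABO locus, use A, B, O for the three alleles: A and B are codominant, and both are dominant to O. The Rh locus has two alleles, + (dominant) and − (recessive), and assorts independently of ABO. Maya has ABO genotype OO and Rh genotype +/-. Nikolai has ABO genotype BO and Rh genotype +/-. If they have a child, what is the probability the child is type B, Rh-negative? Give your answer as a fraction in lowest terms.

ABO cross OO × BO → offspring phenotypes: 1/2 O, 1/2 B.
Rh cross +/- × +/- → 3/4 Rh+, 1/4 Rh-.
Independent loci: P(type B, Rh-negative) = 1/2 × 1/4 = 1/8.

1/8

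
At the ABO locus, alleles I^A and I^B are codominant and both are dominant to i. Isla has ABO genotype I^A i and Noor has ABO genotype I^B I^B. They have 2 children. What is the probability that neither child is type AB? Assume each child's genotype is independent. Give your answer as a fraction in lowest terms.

1/4

ABO cross I^A i × I^B I^B → 1/2 B, 1/2 AB.
So P(type AB) = 1/2 per child.
P(not type AB) = 1/2 for one child; (1/2)^2 = 1/4.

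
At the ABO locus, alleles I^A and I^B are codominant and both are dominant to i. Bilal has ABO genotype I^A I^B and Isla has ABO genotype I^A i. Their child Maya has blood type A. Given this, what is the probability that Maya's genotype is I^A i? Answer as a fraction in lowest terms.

Cross I^A I^B × I^A i → 1/4 I^A I^A, 1/4 I^A I^B, 1/4 I^A i, 1/4 I^B i.
Type-A genotypes among offspring: I^A I^A (1/4), I^A i (1/4); total 1/2.
P(I^A i | type A) = (1/4) / (1/2) = 1/2.

1/2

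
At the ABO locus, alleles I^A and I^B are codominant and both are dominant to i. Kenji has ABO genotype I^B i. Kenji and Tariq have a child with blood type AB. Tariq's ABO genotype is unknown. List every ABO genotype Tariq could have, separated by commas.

I^A I^A, I^A I^B, I^A i

For each candidate genotype of Tariq, check whether crossing it with I^B i can produce every observed child phenotype.
  I^A I^A → possible child types {A, AB} ✓
  I^A I^B → possible child types {A, B, AB} ✓
  I^A i → possible child types {O, A, B, AB} ✓
  I^B I^B → possible child types {B} ✗
  I^B i → possible child types {O, B} ✗
  i i → possible child types {O, B} ✗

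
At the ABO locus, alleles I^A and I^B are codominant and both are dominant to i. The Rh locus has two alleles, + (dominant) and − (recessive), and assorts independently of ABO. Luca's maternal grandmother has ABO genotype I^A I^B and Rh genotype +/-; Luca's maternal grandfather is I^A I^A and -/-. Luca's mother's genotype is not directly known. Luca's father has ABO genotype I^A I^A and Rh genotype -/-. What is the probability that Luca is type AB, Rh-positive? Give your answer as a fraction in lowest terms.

Luca's mother's ABO genotype from I^A I^B × I^A I^A: 1/2 I^A I^A, 1/2 I^A I^B.
Crossing each possibility with the father I^A I^A and summing P(type AB): 1/2·0 + 1/2·1/2 = 1/4.
Similarly for Rh via the mother's Rh distribution: P(Rh+) = 1/4.
Independent loci: 1/4 × 1/4 = 1/16.

1/16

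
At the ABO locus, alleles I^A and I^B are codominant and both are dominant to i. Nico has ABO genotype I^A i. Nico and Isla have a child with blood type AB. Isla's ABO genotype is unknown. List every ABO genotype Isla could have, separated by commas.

For each candidate genotype of Isla, check whether crossing it with I^A i can produce every observed child phenotype.
  I^A I^A → possible child types {A} ✗
  I^A I^B → possible child types {A, B, AB} ✓
  I^A i → possible child types {O, A} ✗
  I^B I^B → possible child types {B, AB} ✓
  I^B i → possible child types {O, A, B, AB} ✓
  i i → possible child types {O, A} ✗

I^A I^B, I^B I^B, I^B i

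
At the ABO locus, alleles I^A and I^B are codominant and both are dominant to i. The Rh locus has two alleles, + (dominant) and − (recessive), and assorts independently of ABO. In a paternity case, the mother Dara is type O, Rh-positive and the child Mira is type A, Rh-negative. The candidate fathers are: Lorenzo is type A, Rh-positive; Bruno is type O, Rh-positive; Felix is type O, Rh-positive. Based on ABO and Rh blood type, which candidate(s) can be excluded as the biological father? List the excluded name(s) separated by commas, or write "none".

A candidate is excluded only if no genotype consistent with his phenotype could produce a type A, Rh-negative child with a type O, Rh-positive mother.
Bruno (type O, Rh+): no genotype consistent with that phenotype can produce a type-A Rh- child with a type-O mother.
Felix (type O, Rh+): no genotype consistent with that phenotype can produce a type-A Rh- child with a type-O mother.

Bruno, Felix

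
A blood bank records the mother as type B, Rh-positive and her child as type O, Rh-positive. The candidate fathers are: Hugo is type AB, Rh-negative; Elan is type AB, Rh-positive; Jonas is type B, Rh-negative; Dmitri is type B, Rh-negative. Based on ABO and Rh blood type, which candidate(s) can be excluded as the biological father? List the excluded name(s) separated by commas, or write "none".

A candidate is excluded only if no genotype consistent with his phenotype could produce a type O, Rh-positive child with a type B, Rh-positive mother.
Hugo (type AB, Rh-): no genotype consistent with that phenotype can produce a type-O Rh+ child with a type-B mother.
Elan (type AB, Rh+): no genotype consistent with that phenotype can produce a type-O Rh+ child with a type-B mother.

Hugo, Elan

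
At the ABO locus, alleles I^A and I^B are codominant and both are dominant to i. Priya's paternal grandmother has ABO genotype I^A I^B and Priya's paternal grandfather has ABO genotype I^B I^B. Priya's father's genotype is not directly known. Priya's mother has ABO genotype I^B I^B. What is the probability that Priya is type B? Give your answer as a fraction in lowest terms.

3/4

Priya's father's ABO genotype from I^A I^B × I^B I^B: 1/2 I^A I^B, 1/2 I^B I^B.
Crossing each possibility with the mother I^B I^B and summing P(type B): 1/2·1/2 + 1/2·1 = 3/4.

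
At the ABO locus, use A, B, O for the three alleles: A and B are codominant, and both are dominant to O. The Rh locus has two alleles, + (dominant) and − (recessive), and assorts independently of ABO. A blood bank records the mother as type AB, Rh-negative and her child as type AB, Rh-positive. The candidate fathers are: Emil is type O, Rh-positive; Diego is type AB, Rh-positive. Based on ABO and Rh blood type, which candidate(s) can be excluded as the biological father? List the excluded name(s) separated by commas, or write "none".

Emil

A candidate is excluded only if no genotype consistent with his phenotype could produce a type AB, Rh-positive child with a type AB, Rh-negative mother.
Emil (type O, Rh+): no genotype consistent with that phenotype can produce a type-AB Rh+ child with a type-AB mother.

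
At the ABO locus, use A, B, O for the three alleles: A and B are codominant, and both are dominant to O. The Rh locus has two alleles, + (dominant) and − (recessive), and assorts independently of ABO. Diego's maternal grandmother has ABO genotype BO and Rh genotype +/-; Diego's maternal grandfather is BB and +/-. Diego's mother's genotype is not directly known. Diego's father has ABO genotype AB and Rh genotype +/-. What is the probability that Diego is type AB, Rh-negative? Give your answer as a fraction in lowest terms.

3/32

Diego's mother's ABO genotype from BO × BB: 1/2 BB, 1/2 BO.
Crossing each possibility with the father AB and summing P(type AB): 1/2·1/2 + 1/2·1/4 = 3/8.
Similarly for Rh via the mother's Rh distribution: P(Rh-) = 1/4.
Independent loci: 3/8 × 1/4 = 3/32.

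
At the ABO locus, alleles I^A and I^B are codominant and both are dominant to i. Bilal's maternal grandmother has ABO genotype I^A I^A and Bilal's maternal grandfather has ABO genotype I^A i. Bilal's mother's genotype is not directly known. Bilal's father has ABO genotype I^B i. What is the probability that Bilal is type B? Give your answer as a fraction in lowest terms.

Bilal's mother's ABO genotype from I^A I^A × I^A i: 1/2 I^A I^A, 1/2 I^A i.
Crossing each possibility with the father I^B i and summing P(type B): 1/2·0 + 1/2·1/4 = 1/8.

1/8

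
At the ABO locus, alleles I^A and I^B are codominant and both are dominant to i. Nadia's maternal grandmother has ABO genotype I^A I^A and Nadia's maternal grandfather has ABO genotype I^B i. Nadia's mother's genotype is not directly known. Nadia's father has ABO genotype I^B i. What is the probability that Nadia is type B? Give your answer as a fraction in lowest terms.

Nadia's mother's ABO genotype from I^A I^A × I^B i: 1/2 I^A I^B, 1/2 I^A i.
Crossing each possibility with the father I^B i and summing P(type B): 1/2·1/2 + 1/2·1/4 = 3/8.

3/8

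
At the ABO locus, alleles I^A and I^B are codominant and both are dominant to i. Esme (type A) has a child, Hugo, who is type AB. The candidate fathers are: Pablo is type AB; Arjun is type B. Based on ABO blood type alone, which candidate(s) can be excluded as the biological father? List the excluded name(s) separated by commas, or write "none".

A candidate is excluded only if no genotype consistent with his phenotype could produce a type AB child with a type A mother.
Every candidate has at least one consistent genotype combination, so none can be excluded.

none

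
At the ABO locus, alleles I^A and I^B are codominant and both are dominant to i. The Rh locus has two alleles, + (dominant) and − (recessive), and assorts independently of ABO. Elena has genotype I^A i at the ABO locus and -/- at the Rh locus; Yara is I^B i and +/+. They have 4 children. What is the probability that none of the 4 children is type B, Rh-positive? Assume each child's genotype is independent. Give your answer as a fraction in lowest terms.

81/256

ABO cross I^A i × I^B i → 1/4 O, 1/4 A, 1/4 B, 1/4 AB.
Rh cross -/- × +/+ → 1 Rh+; so P(type B, Rh-positive) = 1/4 × 1 = 1/4 per child.
P(not type B, Rh-positive) = 3/4 for one child; (3/4)^4 = 81/256.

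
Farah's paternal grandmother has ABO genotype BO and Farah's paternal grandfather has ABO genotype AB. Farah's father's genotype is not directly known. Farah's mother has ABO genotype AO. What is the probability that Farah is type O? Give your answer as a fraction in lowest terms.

1/8

Farah's father's ABO genotype from BO × AB: 1/4 AB, 1/4 AO, 1/4 BB, 1/4 BO.
Crossing each possibility with the mother AO and summing P(type O): 1/4·0 + 1/4·1/4 + 1/4·0 + 1/4·1/4 = 1/8.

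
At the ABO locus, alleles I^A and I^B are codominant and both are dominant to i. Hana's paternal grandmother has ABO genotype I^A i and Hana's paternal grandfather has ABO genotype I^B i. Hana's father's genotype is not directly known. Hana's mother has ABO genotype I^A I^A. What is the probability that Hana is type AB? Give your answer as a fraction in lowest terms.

Hana's father's ABO genotype from I^A i × I^B i: 1/4 I^A I^B, 1/4 I^A i, 1/4 I^B i, 1/4 i i.
Crossing each possibility with the mother I^A I^A and summing P(type AB): 1/4·1/2 + 1/4·0 + 1/4·1/2 + 1/4·0 = 1/4.

1/4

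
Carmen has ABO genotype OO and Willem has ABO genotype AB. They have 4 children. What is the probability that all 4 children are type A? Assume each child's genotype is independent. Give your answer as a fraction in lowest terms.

ABO cross OO × AB → 1/2 A, 1/2 B.
So P(type A) = 1/2 per child.
All 4 independent: (1/2)^4 = 1/16.

1/16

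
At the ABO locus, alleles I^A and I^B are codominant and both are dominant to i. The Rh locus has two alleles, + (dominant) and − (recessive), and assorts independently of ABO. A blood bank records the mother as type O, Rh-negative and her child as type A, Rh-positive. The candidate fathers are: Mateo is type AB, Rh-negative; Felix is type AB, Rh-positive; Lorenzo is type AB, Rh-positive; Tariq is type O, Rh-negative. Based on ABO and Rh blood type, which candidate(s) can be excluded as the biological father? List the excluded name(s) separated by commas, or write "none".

Mateo, Tariq

A candidate is excluded only if no genotype consistent with his phenotype could produce a type A, Rh-positive child with a type O, Rh-negative mother.
Mateo (type AB, Rh-): no genotype consistent with that phenotype can produce a type-A Rh+ child with a type-O mother.
Tariq (type O, Rh-): no genotype consistent with that phenotype can produce a type-A Rh+ child with a type-O mother.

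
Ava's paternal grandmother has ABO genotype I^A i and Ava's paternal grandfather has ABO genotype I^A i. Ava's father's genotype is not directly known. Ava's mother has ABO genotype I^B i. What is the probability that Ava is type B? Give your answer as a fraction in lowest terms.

1/4

Ava's father's ABO genotype from I^A i × I^A i: 1/4 I^A I^A, 1/2 I^A i, 1/4 i i.
Crossing each possibility with the mother I^B i and summing P(type B): 1/4·0 + 1/2·1/4 + 1/4·1/2 = 1/4.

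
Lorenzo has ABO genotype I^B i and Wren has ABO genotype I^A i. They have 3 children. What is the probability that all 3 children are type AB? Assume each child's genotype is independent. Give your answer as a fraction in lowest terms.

ABO cross I^B i × I^A i → 1/4 O, 1/4 A, 1/4 B, 1/4 AB.
So P(type AB) = 1/4 per child.
All 3 independent: (1/4)^3 = 1/64.

1/64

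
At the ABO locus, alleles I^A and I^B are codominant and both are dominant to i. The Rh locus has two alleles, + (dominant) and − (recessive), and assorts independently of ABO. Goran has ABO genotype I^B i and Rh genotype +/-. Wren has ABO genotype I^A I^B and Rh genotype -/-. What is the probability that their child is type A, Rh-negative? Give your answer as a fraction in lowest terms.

1/8

ABO cross I^B i × I^A I^B → offspring phenotypes: 1/4 A, 1/2 B, 1/4 AB.
Rh cross +/- × -/- → 1/2 Rh+, 1/2 Rh-.
Independent loci: P(type A, Rh-negative) = 1/4 × 1/2 = 1/8.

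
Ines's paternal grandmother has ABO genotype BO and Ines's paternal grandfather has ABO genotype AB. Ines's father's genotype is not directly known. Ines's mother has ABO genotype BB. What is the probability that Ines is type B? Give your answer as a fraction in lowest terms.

3/4

Ines's father's ABO genotype from BO × AB: 1/4 AB, 1/4 AO, 1/4 BB, 1/4 BO.
Crossing each possibility with the mother BB and summing P(type B): 1/4·1/2 + 1/4·1/2 + 1/4·1 + 1/4·1 = 3/4.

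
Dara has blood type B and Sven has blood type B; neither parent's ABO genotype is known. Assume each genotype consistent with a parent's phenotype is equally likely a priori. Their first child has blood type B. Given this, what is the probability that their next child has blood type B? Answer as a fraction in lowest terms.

19/20

Possible genotypes: Dara ∈ {I^B I^B, I^B i}; Sven ∈ {I^B I^B, I^B i}.
Weight each parental genotype pair by prior × P(type-B child):
  I^B I^B × I^B I^B: posterior weight 4/15; P(next child type B) = 1.
  I^B I^B × I^B i: posterior weight 4/15; P(next child type B) = 1.
  I^B i × I^B I^B: posterior weight 4/15; P(next child type B) = 1.
  I^B i × I^B i: posterior weight 1/5; P(next child type B) = 3/4.
Weighted sum = 19/20.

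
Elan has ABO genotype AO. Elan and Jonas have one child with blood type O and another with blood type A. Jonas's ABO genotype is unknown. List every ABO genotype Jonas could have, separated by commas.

AO, BO, OO

For each candidate genotype of Jonas, check whether crossing it with AO can produce every observed child phenotype.
  AA → possible child types {A} ✗
  AB → possible child types {A, B, AB} ✗
  AO → possible child types {O, A} ✓
  BB → possible child types {B, AB} ✗
  BO → possible child types {O, A, B, AB} ✓
  OO → possible child types {O, A} ✓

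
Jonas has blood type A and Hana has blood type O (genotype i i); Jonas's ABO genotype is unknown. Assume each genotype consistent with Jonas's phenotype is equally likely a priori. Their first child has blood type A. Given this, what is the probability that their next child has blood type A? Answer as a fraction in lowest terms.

5/6

Possible genotypes: Jonas ∈ {I^A I^A, I^A i}; Hana ∈ {i i}.
Weight each parental genotype pair by prior × P(type-A child):
  I^A I^A × i i: posterior weight 2/3; P(next child type A) = 1.
  I^A i × i i: posterior weight 1/3; P(next child type A) = 1/2.
Weighted sum = 5/6.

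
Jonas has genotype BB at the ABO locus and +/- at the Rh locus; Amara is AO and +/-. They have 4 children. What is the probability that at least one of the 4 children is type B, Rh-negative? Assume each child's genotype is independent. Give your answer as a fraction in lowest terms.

ABO cross BB × AO → 1/2 B, 1/2 AB.
Rh cross +/- × +/- → 3/4 Rh+, 1/4 Rh-; so P(type B, Rh-negative) = 1/2 × 1/4 = 1/8 per child.
P(none) = (7/8)^4 = 2401/4096; P(at least one) = 1 − 2401/4096 = 1695/4096.

1695/4096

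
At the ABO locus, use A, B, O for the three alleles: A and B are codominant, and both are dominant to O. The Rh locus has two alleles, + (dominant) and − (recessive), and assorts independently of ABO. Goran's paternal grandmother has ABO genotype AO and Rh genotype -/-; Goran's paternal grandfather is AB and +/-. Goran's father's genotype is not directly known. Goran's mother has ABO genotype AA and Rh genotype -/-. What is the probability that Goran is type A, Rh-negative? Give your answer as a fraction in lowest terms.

9/16

Goran's father's ABO genotype from AO × AB: 1/4 AA, 1/4 AB, 1/4 AO, 1/4 BO.
Crossing each possibility with the mother AA and summing P(type A): 1/4·1 + 1/4·1/2 + 1/4·1 + 1/4·1/2 = 3/4.
Similarly for Rh via the father's Rh distribution: P(Rh-) = 3/4.
Independent loci: 3/4 × 3/4 = 9/16.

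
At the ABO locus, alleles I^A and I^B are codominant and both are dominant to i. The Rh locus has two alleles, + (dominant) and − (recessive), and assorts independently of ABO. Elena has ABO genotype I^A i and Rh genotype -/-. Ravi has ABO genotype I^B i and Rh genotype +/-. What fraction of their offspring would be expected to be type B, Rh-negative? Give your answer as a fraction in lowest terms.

1/8

ABO cross I^A i × I^B i → offspring phenotypes: 1/4 O, 1/4 A, 1/4 B, 1/4 AB.
Rh cross -/- × +/- → 1/2 Rh+, 1/2 Rh-.
Independent loci: P(type B, Rh-negative) = 1/4 × 1/2 = 1/8.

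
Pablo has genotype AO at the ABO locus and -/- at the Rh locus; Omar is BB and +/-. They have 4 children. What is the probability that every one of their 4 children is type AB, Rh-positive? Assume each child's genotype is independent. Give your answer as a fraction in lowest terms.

1/256

ABO cross AO × BB → 1/2 B, 1/2 AB.
Rh cross -/- × +/- → 1/2 Rh+, 1/2 Rh-; so P(type AB, Rh-positive) = 1/2 × 1/2 = 1/4 per child.
All 4 independent: (1/4)^4 = 1/256.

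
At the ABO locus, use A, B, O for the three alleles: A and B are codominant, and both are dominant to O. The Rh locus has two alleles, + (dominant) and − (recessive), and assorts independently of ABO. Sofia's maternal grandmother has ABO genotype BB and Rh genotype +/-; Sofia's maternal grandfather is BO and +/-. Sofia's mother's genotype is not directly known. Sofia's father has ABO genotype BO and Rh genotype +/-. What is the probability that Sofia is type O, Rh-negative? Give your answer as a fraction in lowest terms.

Sofia's mother's ABO genotype from BB × BO: 1/2 BB, 1/2 BO.
Crossing each possibility with the father BO and summing P(type O): 1/2·0 + 1/2·1/4 = 1/8.
Similarly for Rh via the mother's Rh distribution: P(Rh-) = 1/4.
Independent loci: 1/8 × 1/4 = 1/32.

1/32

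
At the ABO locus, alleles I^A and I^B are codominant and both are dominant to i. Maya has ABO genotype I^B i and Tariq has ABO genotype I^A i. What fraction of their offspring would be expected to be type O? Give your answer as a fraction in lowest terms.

1/4

ABO cross I^B i × I^A i → offspring phenotypes: 1/4 O, 1/4 A, 1/4 B, 1/4 AB.
So P(type O) = 1/4.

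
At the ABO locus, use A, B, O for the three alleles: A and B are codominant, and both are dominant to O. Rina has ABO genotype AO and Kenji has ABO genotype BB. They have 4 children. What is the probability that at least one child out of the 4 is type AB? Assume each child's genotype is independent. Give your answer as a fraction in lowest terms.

15/16

ABO cross AO × BB → 1/2 B, 1/2 AB.
So P(type AB) = 1/2 per child.
P(none) = (1/2)^4 = 1/16; P(at least one) = 1 − 1/16 = 15/16.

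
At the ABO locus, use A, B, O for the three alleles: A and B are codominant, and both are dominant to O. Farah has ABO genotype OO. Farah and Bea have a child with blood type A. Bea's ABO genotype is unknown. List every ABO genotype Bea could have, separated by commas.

AA, AB, AO

For each candidate genotype of Bea, check whether crossing it with OO can produce every observed child phenotype.
  AA → possible child types {A} ✓
  AB → possible child types {A, B} ✓
  AO → possible child types {O, A} ✓
  BB → possible child types {B} ✗
  BO → possible child types {O, B} ✗
  OO → possible child types {O} ✗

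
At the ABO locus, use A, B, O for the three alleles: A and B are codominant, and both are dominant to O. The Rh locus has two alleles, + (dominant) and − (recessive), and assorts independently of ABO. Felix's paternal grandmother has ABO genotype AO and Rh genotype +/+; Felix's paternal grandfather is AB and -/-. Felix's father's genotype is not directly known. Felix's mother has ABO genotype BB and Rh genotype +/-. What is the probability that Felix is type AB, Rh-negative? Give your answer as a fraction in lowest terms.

Felix's father's ABO genotype from AO × AB: 1/4 AA, 1/4 AB, 1/4 AO, 1/4 BO.
Crossing each possibility with the mother BB and summing P(type AB): 1/4·1 + 1/4·1/2 + 1/4·1/2 + 1/4·0 = 1/2.
Similarly for Rh via the father's Rh distribution: P(Rh-) = 1/4.
Independent loci: 1/2 × 1/4 = 1/8.

1/8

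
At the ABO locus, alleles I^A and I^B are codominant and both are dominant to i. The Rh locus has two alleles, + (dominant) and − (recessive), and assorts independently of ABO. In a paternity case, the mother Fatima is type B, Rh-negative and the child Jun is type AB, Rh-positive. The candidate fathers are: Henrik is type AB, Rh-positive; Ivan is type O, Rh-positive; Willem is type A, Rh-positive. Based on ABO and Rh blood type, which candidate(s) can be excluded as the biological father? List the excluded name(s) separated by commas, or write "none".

A candidate is excluded only if no genotype consistent with his phenotype could produce a type AB, Rh-positive child with a type B, Rh-negative mother.
Ivan (type O, Rh+): no genotype consistent with that phenotype can produce a type-AB Rh+ child with a type-B mother.

Ivan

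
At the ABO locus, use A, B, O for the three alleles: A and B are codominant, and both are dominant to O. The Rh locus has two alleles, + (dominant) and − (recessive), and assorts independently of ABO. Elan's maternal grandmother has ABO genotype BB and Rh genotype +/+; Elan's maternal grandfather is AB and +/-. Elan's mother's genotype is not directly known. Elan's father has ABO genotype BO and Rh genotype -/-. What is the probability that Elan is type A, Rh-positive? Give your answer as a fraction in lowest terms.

Elan's mother's ABO genotype from BB × AB: 1/2 AB, 1/2 BB.
Crossing each possibility with the father BO and summing P(type A): 1/2·1/4 + 1/2·0 = 1/8.
Similarly for Rh via the mother's Rh distribution: P(Rh+) = 3/4.
Independent loci: 1/8 × 3/4 = 3/32.

3/32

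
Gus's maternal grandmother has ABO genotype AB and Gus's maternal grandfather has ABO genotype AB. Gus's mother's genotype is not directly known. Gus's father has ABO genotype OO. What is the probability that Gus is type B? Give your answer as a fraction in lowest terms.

1/2

Gus's mother's ABO genotype from AB × AB: 1/4 AA, 1/2 AB, 1/4 BB.
Crossing each possibility with the father OO and summing P(type B): 1/4·0 + 1/2·1/2 + 1/4·1 = 1/2.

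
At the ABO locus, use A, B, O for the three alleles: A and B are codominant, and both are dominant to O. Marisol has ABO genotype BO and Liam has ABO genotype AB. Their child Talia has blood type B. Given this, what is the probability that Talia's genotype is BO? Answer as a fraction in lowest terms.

1/2

Cross BO × AB → 1/4 AB, 1/4 AO, 1/4 BB, 1/4 BO.
Type-B genotypes among offspring: BB (1/4), BO (1/4); total 1/2.
P(BO | type B) = (1/4) / (1/2) = 1/2.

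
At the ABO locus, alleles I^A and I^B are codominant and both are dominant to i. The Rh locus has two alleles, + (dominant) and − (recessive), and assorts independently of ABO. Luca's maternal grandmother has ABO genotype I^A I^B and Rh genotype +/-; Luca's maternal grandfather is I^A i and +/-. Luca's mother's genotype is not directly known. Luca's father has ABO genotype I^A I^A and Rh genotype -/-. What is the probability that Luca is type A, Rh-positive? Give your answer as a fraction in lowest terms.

Luca's mother's ABO genotype from I^A I^B × I^A i: 1/4 I^A I^A, 1/4 I^A I^B, 1/4 I^A i, 1/4 I^B i.
Crossing each possibility with the father I^A I^A and summing P(type A): 1/4·1 + 1/4·1/2 + 1/4·1 + 1/4·1/2 = 3/4.
Similarly for Rh via the mother's Rh distribution: P(Rh+) = 1/2.
Independent loci: 3/4 × 1/2 = 3/8.

3/8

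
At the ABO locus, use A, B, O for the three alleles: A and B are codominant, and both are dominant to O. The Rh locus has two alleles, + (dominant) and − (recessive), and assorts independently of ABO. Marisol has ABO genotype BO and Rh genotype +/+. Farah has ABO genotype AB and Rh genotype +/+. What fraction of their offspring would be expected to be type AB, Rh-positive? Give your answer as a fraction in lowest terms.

ABO cross BO × AB → offspring phenotypes: 1/4 A, 1/2 B, 1/4 AB.
Rh cross +/+ × +/+ → 1 Rh+.
Independent loci: P(type AB, Rh-positive) = 1/4 × 1 = 1/4.

1/4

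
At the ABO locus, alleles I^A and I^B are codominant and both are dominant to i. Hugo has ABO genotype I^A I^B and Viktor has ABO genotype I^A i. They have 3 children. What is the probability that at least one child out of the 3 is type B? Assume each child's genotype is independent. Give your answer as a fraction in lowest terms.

37/64

ABO cross I^A I^B × I^A i → 1/2 A, 1/4 B, 1/4 AB.
So P(type B) = 1/4 per child.
P(none) = (3/4)^3 = 27/64; P(at least one) = 1 − 27/64 = 37/64.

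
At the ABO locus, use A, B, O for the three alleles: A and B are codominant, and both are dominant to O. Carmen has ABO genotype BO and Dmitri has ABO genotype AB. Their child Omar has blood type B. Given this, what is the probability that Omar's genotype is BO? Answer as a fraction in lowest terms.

Cross BO × AB → 1/4 AB, 1/4 AO, 1/4 BB, 1/4 BO.
Type-B genotypes among offspring: BB (1/4), BO (1/4); total 1/2.
P(BO | type B) = (1/4) / (1/2) = 1/2.

1/2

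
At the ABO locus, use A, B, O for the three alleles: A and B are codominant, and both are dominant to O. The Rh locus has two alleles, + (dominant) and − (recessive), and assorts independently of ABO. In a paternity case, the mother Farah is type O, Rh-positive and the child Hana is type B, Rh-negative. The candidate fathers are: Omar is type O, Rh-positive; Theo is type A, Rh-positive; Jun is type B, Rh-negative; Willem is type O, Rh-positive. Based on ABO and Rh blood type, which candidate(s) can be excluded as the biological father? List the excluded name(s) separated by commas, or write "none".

Omar, Theo, Willem

A candidate is excluded only if no genotype consistent with his phenotype could produce a type B, Rh-negative child with a type O, Rh-positive mother.
Omar (type O, Rh+): no genotype consistent with that phenotype can produce a type-B Rh- child with a type-O mother.
Theo (type A, Rh+): no genotype consistent with that phenotype can produce a type-B Rh- child with a type-O mother.
Willem (type O, Rh+): no genotype consistent with that phenotype can produce a type-B Rh- child with a type-O mother.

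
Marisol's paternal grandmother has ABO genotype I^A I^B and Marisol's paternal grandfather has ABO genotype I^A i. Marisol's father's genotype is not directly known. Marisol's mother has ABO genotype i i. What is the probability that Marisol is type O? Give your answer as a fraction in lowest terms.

1/4

Marisol's father's ABO genotype from I^A I^B × I^A i: 1/4 I^A I^A, 1/4 I^A I^B, 1/4 I^A i, 1/4 I^B i.
Crossing each possibility with the mother i i and summing P(type O): 1/4·0 + 1/4·0 + 1/4·1/2 + 1/4·1/2 = 1/4.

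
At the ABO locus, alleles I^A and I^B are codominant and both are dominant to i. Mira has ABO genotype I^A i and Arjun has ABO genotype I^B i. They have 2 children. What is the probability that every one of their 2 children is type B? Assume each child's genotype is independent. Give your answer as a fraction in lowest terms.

ABO cross I^A i × I^B i → 1/4 O, 1/4 A, 1/4 B, 1/4 AB.
So P(type B) = 1/4 per child.
All 2 independent: (1/4)^2 = 1/16.

1/16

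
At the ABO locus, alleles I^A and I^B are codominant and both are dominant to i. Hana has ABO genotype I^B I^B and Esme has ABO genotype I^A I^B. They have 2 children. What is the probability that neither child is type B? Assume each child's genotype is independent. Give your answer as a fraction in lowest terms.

ABO cross I^B I^B × I^A I^B → 1/2 B, 1/2 AB.
So P(type B) = 1/2 per child.
P(not type B) = 1/2 for one child; (1/2)^2 = 1/4.

1/4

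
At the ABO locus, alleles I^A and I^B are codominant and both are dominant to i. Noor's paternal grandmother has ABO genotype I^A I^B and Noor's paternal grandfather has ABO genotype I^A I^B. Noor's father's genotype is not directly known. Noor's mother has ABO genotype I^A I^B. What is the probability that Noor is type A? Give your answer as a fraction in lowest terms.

Noor's father's ABO genotype from I^A I^B × I^A I^B: 1/4 I^A I^A, 1/2 I^A I^B, 1/4 I^B I^B.
Crossing each possibility with the mother I^A I^B and summing P(type A): 1/4·1/2 + 1/2·1/4 + 1/4·0 = 1/4.

1/4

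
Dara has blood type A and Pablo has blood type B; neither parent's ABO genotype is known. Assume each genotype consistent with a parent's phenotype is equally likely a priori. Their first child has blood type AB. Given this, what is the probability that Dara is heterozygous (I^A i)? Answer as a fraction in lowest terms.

Possible genotypes: Dara ∈ {I^A I^A, I^A i}; Pablo ∈ {I^B I^B, I^B i}.
Weight each parental genotype pair by prior × P(type-AB child):
  I^A I^A × I^B I^B: posterior weight 4/9.
  I^A I^A × I^B i: posterior weight 2/9.
  I^A i × I^B I^B: posterior weight 2/9.
  I^A i × I^B i: posterior weight 1/9.
Sum the posterior weight over pairs where Dara is I^A i: 1/3.

1/3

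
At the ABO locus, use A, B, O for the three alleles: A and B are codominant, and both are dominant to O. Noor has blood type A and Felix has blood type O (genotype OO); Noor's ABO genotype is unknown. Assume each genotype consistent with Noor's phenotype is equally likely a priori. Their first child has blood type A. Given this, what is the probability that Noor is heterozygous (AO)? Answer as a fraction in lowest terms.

Possible genotypes: Noor ∈ {AA, AO}; Felix ∈ {OO}.
Weight each parental genotype pair by prior × P(type-A child):
  AA × OO: posterior weight 2/3.
  AO × OO: posterior weight 1/3.
Sum the posterior weight over pairs where Noor is AO: 1/3.

1/3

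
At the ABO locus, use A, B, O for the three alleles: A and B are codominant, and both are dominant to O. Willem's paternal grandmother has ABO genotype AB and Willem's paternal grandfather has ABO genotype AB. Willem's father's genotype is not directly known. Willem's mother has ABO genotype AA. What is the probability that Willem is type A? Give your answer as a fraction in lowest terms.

1/2

Willem's father's ABO genotype from AB × AB: 1/4 AA, 1/2 AB, 1/4 BB.
Crossing each possibility with the mother AA and summing P(type A): 1/4·1 + 1/2·1/2 + 1/4·0 = 1/2.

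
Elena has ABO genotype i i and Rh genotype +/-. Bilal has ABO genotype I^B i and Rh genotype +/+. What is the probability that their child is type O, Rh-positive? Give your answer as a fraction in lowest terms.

1/2

ABO cross i i × I^B i → offspring phenotypes: 1/2 O, 1/2 B.
Rh cross +/- × +/+ → 1 Rh+.
Independent loci: P(type O, Rh-positive) = 1/2 × 1 = 1/2.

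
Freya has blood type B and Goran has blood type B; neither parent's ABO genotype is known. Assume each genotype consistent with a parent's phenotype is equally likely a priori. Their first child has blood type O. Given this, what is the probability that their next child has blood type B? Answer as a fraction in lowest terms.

3/4

Possible genotypes: Freya ∈ {BB, BO}; Goran ∈ {BB, BO}.
Weight each parental genotype pair by prior × P(type-O child):
  BO × BO: posterior weight 1; P(next child type B) = 3/4.
Weighted sum = 3/4.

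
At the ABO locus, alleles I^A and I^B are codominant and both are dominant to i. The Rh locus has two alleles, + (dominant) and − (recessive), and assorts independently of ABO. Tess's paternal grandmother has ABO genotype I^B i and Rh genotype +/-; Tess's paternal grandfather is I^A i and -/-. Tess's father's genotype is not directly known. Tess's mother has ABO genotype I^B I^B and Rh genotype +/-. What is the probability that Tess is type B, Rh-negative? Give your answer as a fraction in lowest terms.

9/32

Tess's father's ABO genotype from I^B i × I^A i: 1/4 I^A I^B, 1/4 I^A i, 1/4 I^B i, 1/4 i i.
Crossing each possibility with the mother I^B I^B and summing P(type B): 1/4·1/2 + 1/4·1/2 + 1/4·1 + 1/4·1 = 3/4.
Similarly for Rh via the father's Rh distribution: P(Rh-) = 3/8.
Independent loci: 3/4 × 3/8 = 9/32.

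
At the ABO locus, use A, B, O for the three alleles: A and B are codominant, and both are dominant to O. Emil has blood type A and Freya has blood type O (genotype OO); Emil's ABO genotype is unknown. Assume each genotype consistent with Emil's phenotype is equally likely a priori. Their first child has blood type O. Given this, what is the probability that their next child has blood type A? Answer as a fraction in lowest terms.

1/2

Possible genotypes: Emil ∈ {AA, AO}; Freya ∈ {OO}.
Weight each parental genotype pair by prior × P(type-O child):
  AO × OO: posterior weight 1; P(next child type A) = 1/2.
Weighted sum = 1/2.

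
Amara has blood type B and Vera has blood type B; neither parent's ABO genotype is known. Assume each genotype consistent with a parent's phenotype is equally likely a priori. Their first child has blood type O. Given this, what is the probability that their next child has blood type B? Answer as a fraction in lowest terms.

3/4

Possible genotypes: Amara ∈ {BB, BO}; Vera ∈ {BB, BO}.
Weight each parental genotype pair by prior × P(type-O child):
  BO × BO: posterior weight 1; P(next child type B) = 3/4.
Weighted sum = 3/4.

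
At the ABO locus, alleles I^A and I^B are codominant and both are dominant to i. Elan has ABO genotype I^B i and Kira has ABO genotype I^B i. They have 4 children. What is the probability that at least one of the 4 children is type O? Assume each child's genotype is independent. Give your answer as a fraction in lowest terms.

175/256

ABO cross I^B i × I^B i → 1/4 O, 3/4 B.
So P(type O) = 1/4 per child.
P(none) = (3/4)^4 = 81/256; P(at least one) = 1 − 81/256 = 175/256.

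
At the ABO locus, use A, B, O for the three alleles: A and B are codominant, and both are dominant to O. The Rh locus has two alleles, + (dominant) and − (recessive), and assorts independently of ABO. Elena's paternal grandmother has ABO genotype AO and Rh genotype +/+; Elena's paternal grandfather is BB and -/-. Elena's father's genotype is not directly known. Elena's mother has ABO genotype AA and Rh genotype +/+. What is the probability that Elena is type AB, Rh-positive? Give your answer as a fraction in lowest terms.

1/2

Elena's father's ABO genotype from AO × BB: 1/2 AB, 1/2 BO.
Crossing each possibility with the mother AA and summing P(type AB): 1/2·1/2 + 1/2·1/2 = 1/2.
Similarly for Rh via the father's Rh distribution: P(Rh+) = 1.
Independent loci: 1/2 × 1 = 1/2.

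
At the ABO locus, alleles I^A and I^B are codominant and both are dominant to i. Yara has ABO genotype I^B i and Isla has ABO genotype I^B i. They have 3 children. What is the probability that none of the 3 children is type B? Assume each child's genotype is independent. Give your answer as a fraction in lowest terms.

1/64

ABO cross I^B i × I^B i → 1/4 O, 3/4 B.
So P(type B) = 3/4 per child.
P(not type B) = 1/4 for one child; (1/4)^3 = 1/64.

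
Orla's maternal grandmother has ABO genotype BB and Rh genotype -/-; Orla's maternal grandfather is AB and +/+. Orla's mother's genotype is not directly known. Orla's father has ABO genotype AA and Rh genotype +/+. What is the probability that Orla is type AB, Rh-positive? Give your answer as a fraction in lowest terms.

3/4

Orla's mother's ABO genotype from BB × AB: 1/2 AB, 1/2 BB.
Crossing each possibility with the father AA and summing P(type AB): 1/2·1/2 + 1/2·1 = 3/4.
Similarly for Rh via the mother's Rh distribution: P(Rh+) = 1.
Independent loci: 3/4 × 1 = 3/4.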